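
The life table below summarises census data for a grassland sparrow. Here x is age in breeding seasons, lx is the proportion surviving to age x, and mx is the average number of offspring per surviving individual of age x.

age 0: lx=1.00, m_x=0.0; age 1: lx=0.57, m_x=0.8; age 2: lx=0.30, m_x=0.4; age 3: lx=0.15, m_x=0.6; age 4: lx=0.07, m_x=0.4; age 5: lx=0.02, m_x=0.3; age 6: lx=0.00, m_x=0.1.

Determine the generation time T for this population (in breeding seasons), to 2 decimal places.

1.58

lx·mx: 0, 0.456, 0.12, 0.09, 0.028, 0.006, 0 → R0 = 0.7
x·lx·mx: 0, 0.456, 0.24, 0.27, 0.112, 0.03, 0 → Σ = 1.108
T = 1.108 / 0.7 = 1.582857… → 1.58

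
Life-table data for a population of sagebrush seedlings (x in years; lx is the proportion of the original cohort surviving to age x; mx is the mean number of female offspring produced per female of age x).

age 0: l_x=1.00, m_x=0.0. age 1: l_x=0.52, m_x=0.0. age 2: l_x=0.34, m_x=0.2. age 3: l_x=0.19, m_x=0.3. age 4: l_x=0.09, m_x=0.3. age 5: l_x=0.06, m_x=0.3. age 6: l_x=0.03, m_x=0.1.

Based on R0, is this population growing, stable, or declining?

R0 = Σ lx·mx = 0 + 0 + 0.068 + 0.057 + 0.027 + 0.018 + 0.003 = 0.173
R0 < 1, so the population is declining.

declining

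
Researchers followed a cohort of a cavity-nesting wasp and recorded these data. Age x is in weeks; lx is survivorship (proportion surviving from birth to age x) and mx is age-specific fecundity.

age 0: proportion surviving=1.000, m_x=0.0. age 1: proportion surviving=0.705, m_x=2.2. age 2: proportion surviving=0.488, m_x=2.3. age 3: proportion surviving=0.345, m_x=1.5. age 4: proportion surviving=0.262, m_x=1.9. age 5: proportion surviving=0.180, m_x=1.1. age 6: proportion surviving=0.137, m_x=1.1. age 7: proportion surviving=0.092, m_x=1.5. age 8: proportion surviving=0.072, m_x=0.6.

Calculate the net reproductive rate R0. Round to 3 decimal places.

4.219

lx·mx by age: 0, 1.551, 1.1224, 0.5175, 0.4978, 0.198, 0.1507, 0.138, 0.0432
R0 = Σ lx·mx = 4.2186 → 4.219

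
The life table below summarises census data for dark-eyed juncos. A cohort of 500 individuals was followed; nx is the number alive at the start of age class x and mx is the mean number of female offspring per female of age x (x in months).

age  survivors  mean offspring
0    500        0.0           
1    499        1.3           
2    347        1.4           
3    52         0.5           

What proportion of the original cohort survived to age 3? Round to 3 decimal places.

l_3 = n_3/n_0 = 52/500 = 0.104 → 0.104

0.104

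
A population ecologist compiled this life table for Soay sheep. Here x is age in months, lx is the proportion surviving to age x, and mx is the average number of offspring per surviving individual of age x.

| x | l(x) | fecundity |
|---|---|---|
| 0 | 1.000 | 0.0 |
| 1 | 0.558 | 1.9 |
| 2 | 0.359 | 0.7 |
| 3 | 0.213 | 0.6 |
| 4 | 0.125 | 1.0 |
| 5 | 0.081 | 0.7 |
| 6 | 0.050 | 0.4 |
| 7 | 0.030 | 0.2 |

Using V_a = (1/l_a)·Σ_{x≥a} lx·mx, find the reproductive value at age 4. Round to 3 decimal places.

lx·mx for x ≥ 4: 0.125, 0.0567, 0.02, 0.006 → sum = 0.2077
V_4 = 0.2077 / l_4 = 0.2077 / 0.125 = 1.6616 → 1.662

1.662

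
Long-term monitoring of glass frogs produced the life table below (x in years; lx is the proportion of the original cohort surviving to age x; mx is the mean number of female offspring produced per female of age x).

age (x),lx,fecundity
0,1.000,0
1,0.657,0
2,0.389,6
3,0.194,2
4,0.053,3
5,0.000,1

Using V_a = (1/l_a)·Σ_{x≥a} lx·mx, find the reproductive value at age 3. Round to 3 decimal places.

2.820

lx·mx for x ≥ 3: 0.388, 0.159, 0 → sum = 0.547
V_3 = 0.547 / l_3 = 0.547 / 0.194 = 2.819588… → 2.820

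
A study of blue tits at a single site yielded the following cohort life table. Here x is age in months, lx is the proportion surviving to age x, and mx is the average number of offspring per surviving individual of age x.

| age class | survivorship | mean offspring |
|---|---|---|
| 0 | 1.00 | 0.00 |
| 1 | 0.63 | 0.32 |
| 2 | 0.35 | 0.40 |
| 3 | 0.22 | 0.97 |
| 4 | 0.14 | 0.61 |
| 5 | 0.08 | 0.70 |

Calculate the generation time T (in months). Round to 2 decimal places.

lx·mx: 0, 0.2016, 0.14, 0.2134, 0.0854, 0.056 → R0 = 0.6964
x·lx·mx: 0, 0.2016, 0.28, 0.6402, 0.3416, 0.28 → Σ = 1.7434
T = 1.7434 / 0.6964 = 2.503446… → 2.50

2.50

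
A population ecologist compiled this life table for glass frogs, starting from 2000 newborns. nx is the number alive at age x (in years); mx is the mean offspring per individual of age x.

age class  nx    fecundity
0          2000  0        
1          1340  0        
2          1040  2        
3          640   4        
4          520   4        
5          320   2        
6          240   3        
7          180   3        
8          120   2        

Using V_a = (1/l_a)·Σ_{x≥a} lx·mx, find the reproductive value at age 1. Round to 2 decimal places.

6.61

lx = nx/n0 = nx/2000: 1, 0.67, 0.52, 0.32, 0.26, 0.16, 0.12, 0.09, 0.06
lx·mx for x ≥ 1: 0, 1.04, 1.28, 1.04, 0.32, 0.36, 0.27, 0.12 → sum = 4.43
V_1 = 4.43 / l_1 = 4.43 / 0.67 = 6.61194… → 6.61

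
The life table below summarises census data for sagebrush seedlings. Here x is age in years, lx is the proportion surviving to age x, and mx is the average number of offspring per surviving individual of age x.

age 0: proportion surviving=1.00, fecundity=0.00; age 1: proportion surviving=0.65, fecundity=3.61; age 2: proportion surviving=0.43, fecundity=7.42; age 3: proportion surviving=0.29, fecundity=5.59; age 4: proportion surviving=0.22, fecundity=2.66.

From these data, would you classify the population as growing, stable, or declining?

growing

R0 = Σ lx·mx = 0 + 2.3465 + 3.1906 + 1.6211 + 0.5852 = 7.7434
R0 > 1, so the population is growing.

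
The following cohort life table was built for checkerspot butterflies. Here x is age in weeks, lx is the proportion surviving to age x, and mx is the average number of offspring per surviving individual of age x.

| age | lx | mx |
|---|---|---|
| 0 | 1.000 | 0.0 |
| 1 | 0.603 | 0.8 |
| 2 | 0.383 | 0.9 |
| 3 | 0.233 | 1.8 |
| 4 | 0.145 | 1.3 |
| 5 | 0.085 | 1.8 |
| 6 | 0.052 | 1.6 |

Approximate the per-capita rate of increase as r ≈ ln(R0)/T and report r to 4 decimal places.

0.1929

R0 = Σ lx·mx = 0 + 0.4824 + 0.3447 + 0.4194 + 0.1885 + 0.153 + 0.0832 = 1.6712
Σ x·lx·mx = 4.4482; T = 4.4482/1.6712 = 2.66168…
r ≈ ln(R0)/T = ln(1.6712)/2.66168… = 0.192939… → 0.1929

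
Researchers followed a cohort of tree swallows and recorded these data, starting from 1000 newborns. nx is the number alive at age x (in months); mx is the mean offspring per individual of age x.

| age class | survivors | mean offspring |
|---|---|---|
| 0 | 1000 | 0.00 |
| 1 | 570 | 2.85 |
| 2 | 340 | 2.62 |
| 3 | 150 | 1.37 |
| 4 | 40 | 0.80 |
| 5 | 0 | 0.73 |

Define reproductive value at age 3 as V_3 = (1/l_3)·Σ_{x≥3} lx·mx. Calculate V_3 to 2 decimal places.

1.58

lx = nx/n0 = nx/1000: 1, 0.57, 0.34, 0.15, 0.04, 0
lx·mx for x ≥ 3: 0.2055, 0.032, 0 → sum = 0.2375
V_3 = 0.2375 / l_3 = 0.2375 / 0.15 = 1.583333… → 1.58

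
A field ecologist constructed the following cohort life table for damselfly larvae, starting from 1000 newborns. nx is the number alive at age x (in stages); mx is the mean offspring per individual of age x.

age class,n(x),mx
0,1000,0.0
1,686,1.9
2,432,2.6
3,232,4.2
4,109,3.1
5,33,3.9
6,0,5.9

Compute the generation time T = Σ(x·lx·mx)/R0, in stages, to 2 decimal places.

lx = nx/n0 = nx/1000: 1, 0.686, 0.432, 0.232, 0.109, 0.033, 0
lx·mx: 0, 1.3034, 1.1232, 0.9744, 0.3379, 0.1287, 0 → R0 = 3.8676
x·lx·mx: 0, 1.3034, 2.2464, 2.9232, 1.3516, 0.6435, 0 → Σ = 8.4681
T = 8.4681 / 3.8676 = 2.189497… → 2.19

2.19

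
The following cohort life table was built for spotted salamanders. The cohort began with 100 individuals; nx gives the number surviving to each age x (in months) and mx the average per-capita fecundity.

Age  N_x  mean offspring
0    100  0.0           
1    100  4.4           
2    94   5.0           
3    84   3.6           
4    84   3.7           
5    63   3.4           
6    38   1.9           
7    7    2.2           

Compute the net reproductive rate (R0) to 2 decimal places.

18.25

lx = nx/n0 = nx/100: 1, 1, 0.94, 0.84, 0.84, 0.63, 0.38, 0.07
lx·mx by age: 0, 4.4, 4.7, 3.024, 3.108, 2.142, 0.722, 0.154
R0 = Σ lx·mx = 18.25 → 18.25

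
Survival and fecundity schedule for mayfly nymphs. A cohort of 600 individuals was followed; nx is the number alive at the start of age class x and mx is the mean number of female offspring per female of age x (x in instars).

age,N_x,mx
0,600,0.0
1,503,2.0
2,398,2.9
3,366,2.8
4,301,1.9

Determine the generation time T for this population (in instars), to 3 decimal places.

lx = nx/n0 = nx/600: 1, 0.83833…, 0.66333…, 0.61, 0.50167…
lx·mx: 0, 1.676667…, 1.923667…, 1.708, 0.953167… → R0 = 6.2615…
x·lx·mx: 0, 1.676667…, 3.847333…, 5.124, 3.812667… → Σ = 14.460667…
T = 14.460667… / 6.2615… = 2.309457… → 2.309

2.309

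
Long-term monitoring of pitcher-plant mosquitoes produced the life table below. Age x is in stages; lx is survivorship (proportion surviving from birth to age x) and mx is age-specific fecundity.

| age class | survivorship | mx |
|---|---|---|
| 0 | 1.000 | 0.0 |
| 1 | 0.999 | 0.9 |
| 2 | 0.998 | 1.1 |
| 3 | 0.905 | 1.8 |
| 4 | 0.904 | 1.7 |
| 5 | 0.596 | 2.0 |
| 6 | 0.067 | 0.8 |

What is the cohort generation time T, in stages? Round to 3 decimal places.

lx·mx: 0, 0.8991, 1.0978, 1.629, 1.5368, 1.192, 0.0536 → R0 = 6.4083
x·lx·mx: 0, 0.8991, 2.1956, 4.887, 6.1472, 5.96, 0.3216 → Σ = 20.4105
T = 20.4105 / 6.4083 = 3.18501… → 3.185

3.185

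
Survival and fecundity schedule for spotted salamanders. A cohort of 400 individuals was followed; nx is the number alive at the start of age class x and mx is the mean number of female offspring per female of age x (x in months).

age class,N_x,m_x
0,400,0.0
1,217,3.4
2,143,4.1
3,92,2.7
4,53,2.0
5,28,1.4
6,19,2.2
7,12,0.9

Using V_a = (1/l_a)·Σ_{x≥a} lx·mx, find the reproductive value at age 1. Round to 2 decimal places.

8.16

lx = nx/n0 = nx/400: 1, 0.5425, 0.3575, 0.23, 0.1325, 0.07, 0.0475, 0.03
lx·mx for x ≥ 1: 1.8445, 1.46575, 0.621, 0.265, 0.098, 0.1045, 0.027 → sum = 4.42575
V_1 = 4.42575 / l_1 = 4.42575 / 0.5425 = 8.158065… → 8.16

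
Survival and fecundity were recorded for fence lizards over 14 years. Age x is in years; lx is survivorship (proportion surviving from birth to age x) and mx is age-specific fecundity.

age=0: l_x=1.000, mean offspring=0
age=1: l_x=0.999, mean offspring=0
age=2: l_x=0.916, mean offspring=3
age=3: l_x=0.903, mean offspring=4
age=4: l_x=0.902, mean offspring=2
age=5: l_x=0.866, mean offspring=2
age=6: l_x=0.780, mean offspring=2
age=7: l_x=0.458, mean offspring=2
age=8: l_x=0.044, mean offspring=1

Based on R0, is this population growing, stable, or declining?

R0 = Σ lx·mx = 0 + 0 + 2.748 + 3.612 + 1.804 + 1.732 + 1.56 + 0.916 + 0.044 = 12.416
R0 > 1, so the population is growing.

growing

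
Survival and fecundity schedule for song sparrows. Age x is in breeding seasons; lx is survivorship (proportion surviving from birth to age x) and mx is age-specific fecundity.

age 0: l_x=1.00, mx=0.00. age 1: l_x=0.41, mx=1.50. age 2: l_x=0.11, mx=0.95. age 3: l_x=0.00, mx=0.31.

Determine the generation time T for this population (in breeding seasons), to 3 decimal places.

1.145

lx·mx: 0, 0.615, 0.1045, 0 → R0 = 0.7195
x·lx·mx: 0, 0.615, 0.209, 0 → Σ = 0.824
T = 0.824 / 0.7195 = 1.14524… → 1.145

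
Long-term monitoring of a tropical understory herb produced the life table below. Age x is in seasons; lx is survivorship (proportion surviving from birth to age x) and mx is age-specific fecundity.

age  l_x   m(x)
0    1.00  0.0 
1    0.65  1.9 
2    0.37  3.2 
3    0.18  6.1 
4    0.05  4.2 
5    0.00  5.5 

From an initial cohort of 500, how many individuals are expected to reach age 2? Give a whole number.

185

Expected survivors = N0 · l_2 = 500 × 0.37 = 185 → 185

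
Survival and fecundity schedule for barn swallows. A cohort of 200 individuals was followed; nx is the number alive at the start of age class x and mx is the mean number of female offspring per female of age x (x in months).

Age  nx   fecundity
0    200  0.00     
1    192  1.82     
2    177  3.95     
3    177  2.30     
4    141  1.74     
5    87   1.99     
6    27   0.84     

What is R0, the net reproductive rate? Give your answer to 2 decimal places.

lx = nx/n0 = nx/200: 1, 0.96, 0.885, 0.885, 0.705, 0.435, 0.135
lx·mx by age: 0, 1.7472, 3.49575, 2.0355, 1.2267, 0.86565, 0.1134
R0 = Σ lx·mx = 9.4842 → 9.48

9.48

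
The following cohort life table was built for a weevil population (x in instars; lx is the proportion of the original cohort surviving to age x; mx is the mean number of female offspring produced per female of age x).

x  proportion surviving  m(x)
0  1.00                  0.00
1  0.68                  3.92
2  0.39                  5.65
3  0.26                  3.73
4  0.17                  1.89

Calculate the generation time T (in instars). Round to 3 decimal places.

lx·mx: 0, 2.6656, 2.2035, 0.9698, 0.3213 → R0 = 6.1602
x·lx·mx: 0, 2.6656, 4.407, 2.9094, 1.2852 → Σ = 11.2672
T = 11.2672 / 6.1602 = 1.829032… → 1.829

1.829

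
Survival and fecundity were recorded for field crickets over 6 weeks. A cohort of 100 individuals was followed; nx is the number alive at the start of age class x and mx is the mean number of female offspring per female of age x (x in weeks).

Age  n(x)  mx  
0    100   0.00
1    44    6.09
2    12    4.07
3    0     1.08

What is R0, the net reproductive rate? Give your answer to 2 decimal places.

3.17

lx = nx/n0 = nx/100: 1, 0.44, 0.12, 0
lx·mx by age: 0, 2.6796, 0.4884, 0
R0 = Σ lx·mx = 3.168 → 3.17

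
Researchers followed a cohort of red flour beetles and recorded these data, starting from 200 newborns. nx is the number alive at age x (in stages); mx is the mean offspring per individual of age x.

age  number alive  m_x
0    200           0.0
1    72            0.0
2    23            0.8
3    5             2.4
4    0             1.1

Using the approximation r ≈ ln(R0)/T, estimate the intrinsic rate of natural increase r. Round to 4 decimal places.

-0.7867

lx = nx/n0 = nx/200: 1, 0.36, 0.115, 0.025, 0
R0 = Σ lx·mx = 0 + 0 + 0.092 + 0.06 + 0 = 0.152
Σ x·lx·mx = 0.364; T = 0.364/0.152 = 2.39474…
r ≈ ln(R0)/T = ln(0.152)/2.39474… = -0.786673… → -0.7867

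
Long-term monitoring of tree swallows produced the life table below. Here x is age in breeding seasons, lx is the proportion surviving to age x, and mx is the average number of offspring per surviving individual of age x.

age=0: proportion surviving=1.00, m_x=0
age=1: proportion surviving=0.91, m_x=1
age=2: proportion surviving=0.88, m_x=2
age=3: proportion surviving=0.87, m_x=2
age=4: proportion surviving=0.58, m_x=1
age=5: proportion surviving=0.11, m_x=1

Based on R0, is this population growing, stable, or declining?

growing

R0 = Σ lx·mx = 0 + 0.91 + 1.76 + 1.74 + 0.58 + 0.11 = 5.1
R0 > 1, so the population is growing.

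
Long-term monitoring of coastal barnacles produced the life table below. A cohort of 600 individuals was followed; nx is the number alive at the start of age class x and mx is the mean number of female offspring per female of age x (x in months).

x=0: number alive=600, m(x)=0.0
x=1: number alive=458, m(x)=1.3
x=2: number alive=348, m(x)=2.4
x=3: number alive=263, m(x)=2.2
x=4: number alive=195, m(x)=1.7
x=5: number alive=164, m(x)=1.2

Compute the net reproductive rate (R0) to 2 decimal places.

4.23

lx = nx/n0 = nx/600: 1, 0.76333…, 0.58, 0.43833…, 0.325, 0.27333…
lx·mx by age: 0, 0.992333…, 1.392, 0.964333…, 0.5525, 0.328…
R0 = Σ lx·mx = 4.229167… → 4.23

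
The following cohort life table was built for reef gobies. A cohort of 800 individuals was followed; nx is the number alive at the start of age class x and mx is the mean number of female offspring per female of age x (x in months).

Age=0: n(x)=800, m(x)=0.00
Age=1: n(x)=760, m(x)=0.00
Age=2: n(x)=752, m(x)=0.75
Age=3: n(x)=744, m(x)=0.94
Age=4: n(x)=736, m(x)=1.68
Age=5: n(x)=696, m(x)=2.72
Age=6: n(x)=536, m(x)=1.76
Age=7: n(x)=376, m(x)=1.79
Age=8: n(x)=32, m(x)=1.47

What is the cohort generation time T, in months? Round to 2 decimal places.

lx = nx/n0 = nx/800: 1, 0.95, 0.94, 0.93, 0.92, 0.87, 0.67, 0.47, 0.04
lx·mx: 0, 0, 0.705, 0.8742, 1.5456, 2.3664, 1.1792, 0.8413, 0.0588 → R0 = 7.5705
x·lx·mx: 0, 0, 1.41, 2.6226, 6.1824, 11.832, 7.0752, 5.8891, 0.4704 → Σ = 35.4817
T = 35.4817 / 7.5705 = 4.686837… → 4.69

4.69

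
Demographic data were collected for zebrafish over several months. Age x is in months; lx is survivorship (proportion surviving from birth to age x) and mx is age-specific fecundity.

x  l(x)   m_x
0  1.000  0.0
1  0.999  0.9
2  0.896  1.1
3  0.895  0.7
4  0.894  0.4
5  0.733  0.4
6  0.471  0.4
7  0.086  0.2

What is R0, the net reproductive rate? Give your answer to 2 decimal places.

3.37

lx·mx by age: 0, 0.8991, 0.9856, 0.6265, 0.3576, 0.2932, 0.1884, 0.0172
R0 = Σ lx·mx = 3.3676 → 3.37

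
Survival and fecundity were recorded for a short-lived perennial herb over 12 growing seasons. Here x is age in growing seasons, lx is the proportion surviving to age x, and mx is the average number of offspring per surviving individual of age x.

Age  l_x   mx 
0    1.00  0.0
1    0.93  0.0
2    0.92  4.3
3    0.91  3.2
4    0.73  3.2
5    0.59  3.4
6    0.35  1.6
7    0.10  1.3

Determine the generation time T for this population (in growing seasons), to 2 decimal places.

3.39

lx·mx: 0, 0, 3.956, 2.912, 2.336, 2.006, 0.56, 0.13 → R0 = 11.9
x·lx·mx: 0, 0, 7.912, 8.736, 9.344, 10.03, 3.36, 0.91 → Σ = 40.292
T = 40.292 / 11.9 = 3.385882… → 3.39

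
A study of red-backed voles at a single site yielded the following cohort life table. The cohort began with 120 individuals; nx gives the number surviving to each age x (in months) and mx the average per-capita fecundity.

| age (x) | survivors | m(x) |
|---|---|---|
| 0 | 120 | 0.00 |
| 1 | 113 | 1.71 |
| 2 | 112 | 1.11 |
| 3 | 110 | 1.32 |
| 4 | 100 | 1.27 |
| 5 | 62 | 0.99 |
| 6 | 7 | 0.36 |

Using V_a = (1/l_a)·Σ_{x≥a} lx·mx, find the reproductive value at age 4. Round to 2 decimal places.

lx = nx/n0 = nx/120: 1, 0.94167…, 0.93333…, 0.91667…, 0.83333…, 0.51667…, 0.05833…
lx·mx for x ≥ 4: 1.058333…, 0.5115…, 0.021… → sum = 1.590833…
V_4 = 1.590833… / l_4 = 1.590833… / 0.833333… = 1.909… → 1.91

1.91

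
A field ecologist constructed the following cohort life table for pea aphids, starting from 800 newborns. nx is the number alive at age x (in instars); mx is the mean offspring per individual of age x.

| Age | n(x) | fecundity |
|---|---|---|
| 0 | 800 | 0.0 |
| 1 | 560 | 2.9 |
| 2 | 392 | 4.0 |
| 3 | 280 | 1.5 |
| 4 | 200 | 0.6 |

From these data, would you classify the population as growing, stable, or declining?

lx = nx/n0 = nx/800: 1, 0.7, 0.49, 0.35, 0.25
R0 = Σ lx·mx = 0 + 2.03 + 1.96 + 0.525 + 0.15 = 4.665
R0 > 1, so the population is growing.

growing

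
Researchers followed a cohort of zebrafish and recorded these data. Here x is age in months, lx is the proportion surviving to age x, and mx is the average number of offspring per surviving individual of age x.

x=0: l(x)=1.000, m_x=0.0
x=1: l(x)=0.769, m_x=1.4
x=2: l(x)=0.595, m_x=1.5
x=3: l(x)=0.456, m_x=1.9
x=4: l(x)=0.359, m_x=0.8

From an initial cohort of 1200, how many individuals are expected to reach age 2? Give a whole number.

714

Expected survivors = N0 · l_2 = 1200 × 0.595 = 714 → 714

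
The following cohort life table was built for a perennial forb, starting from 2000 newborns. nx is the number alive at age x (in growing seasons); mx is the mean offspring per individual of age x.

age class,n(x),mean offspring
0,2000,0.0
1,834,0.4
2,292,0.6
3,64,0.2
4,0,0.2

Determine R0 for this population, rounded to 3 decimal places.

lx = nx/n0 = nx/2000: 1, 0.417, 0.146, 0.032, 0
lx·mx by age: 0, 0.1668, 0.0876, 0.0064, 0
R0 = Σ lx·mx = 0.2608 → 0.261

0.261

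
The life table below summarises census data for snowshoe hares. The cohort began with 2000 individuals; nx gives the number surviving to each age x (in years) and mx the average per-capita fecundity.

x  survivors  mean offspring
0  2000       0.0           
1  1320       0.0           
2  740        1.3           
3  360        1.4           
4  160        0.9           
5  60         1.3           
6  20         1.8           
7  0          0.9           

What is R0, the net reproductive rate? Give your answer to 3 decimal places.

lx = nx/n0 = nx/2000: 1, 0.66, 0.37, 0.18, 0.08, 0.03, 0.01, 0
lx·mx by age: 0, 0, 0.481, 0.252, 0.072, 0.039, 0.018, 0
R0 = Σ lx·mx = 0.862 → 0.862

0.862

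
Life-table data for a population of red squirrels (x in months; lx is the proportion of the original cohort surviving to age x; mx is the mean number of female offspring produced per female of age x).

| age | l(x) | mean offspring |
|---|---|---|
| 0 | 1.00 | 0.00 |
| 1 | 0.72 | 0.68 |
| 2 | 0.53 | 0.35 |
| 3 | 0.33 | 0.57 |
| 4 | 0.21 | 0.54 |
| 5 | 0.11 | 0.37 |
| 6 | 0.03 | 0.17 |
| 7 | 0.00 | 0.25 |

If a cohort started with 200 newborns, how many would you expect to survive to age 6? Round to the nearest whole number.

6

Expected survivors = N0 · l_6 = 200 × 0.03 = 6 → 6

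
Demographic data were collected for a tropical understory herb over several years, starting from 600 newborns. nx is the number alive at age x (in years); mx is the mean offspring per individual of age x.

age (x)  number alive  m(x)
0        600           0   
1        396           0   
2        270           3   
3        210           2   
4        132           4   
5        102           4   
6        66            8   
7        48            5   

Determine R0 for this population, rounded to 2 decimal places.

4.89

lx = nx/n0 = nx/600: 1, 0.66, 0.45, 0.35, 0.22, 0.17, 0.11, 0.08
lx·mx by age: 0, 0, 1.35, 0.7, 0.88, 0.68, 0.88, 0.4
R0 = Σ lx·mx = 4.89 → 4.89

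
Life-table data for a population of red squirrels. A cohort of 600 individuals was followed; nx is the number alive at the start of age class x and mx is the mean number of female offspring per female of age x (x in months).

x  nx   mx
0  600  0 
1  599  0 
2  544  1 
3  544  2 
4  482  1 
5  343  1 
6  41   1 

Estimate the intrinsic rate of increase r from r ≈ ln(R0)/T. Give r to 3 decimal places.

0.432

lx = nx/n0 = nx/600: 1, 0.99833…, 0.90667…, 0.90667…, 0.80333…, 0.57167…, 0.06833…
R0 = Σ lx·mx = 0 + 0 + 0.90667… + 1.81333… + 0.80333… + 0.57167… + 0.06833… = 4.163333…
Σ x·lx·mx = 13.735…; T = 13.735…/4.163333… = 3.29904…
r ≈ ln(R0)/T = ln(4.163333…)/3.29904… = 0.43234… → 0.432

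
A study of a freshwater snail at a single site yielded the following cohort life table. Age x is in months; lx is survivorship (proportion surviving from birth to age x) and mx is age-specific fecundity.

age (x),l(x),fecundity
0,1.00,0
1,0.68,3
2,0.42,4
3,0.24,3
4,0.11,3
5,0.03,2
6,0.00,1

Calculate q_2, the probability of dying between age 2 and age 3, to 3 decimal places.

0.429

q_2 = (l_2 − l_3) / l_2 = (0.42 − 0.24) / 0.42
     = 0.18 / 0.42 = 0.428571… → 0.429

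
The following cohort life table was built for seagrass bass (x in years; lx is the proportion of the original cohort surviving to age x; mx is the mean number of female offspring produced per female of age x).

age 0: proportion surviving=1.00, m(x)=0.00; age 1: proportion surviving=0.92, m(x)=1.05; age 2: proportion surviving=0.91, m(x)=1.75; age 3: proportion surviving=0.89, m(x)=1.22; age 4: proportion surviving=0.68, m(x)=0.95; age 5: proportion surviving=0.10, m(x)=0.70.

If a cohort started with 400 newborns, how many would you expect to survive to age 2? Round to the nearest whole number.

Expected survivors = N0 · l_2 = 400 × 0.91 = 364 → 364

364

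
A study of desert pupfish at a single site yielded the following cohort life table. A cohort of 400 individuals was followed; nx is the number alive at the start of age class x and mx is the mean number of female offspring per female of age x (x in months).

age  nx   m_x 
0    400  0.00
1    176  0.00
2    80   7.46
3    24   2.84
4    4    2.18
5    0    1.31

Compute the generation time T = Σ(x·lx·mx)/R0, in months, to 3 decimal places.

2.127

lx = nx/n0 = nx/400: 1, 0.44, 0.2, 0.06, 0.01, 0
lx·mx: 0, 0, 1.492, 0.1704, 0.0218, 0 → R0 = 1.6842
x·lx·mx: 0, 0, 2.984, 0.5112, 0.0872, 0 → Σ = 3.5824
T = 3.5824 / 1.6842 = 2.127063… → 2.127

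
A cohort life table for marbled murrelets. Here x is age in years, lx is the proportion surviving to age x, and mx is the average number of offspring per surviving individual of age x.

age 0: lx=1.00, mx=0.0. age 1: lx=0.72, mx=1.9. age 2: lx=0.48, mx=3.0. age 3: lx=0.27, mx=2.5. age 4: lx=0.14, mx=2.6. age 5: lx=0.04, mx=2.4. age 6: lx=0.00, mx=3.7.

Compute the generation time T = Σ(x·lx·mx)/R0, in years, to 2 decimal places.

lx·mx: 0, 1.368, 1.44, 0.675, 0.364, 0.096, 0 → R0 = 3.943
x·lx·mx: 0, 1.368, 2.88, 2.025, 1.456, 0.48, 0 → Σ = 8.209
T = 8.209 / 3.943 = 2.081917… → 2.08

2.08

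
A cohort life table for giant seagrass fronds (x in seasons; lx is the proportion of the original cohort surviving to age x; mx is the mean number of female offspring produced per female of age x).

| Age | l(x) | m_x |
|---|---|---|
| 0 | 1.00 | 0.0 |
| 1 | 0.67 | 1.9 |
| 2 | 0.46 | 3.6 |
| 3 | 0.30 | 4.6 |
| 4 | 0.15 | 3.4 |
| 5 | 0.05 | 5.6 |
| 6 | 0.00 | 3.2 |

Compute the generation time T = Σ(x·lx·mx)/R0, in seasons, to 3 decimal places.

lx·mx: 0, 1.273, 1.656, 1.38, 0.51, 0.28, 0 → R0 = 5.099
x·lx·mx: 0, 1.273, 3.312, 4.14, 2.04, 1.4, 0 → Σ = 12.165
T = 12.165 / 5.099 = 2.385762… → 2.386

2.386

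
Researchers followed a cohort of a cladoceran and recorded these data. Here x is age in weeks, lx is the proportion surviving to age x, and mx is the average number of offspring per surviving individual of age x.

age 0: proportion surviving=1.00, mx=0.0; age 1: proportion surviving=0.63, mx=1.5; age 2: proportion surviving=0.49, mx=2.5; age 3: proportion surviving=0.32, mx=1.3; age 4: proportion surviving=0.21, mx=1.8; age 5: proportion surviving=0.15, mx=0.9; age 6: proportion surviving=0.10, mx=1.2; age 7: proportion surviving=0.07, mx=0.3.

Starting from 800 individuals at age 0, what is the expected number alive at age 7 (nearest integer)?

Expected survivors = N0 · l_7 = 800 × 0.07 = 56 → 56

56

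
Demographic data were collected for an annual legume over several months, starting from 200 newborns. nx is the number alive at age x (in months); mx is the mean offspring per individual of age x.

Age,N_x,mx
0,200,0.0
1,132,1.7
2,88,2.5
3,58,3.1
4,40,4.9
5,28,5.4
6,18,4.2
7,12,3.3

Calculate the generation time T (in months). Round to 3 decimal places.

lx = nx/n0 = nx/200: 1, 0.66, 0.44, 0.29, 0.2, 0.14, 0.09, 0.06
lx·mx: 0, 1.122, 1.1, 0.899, 0.98, 0.756, 0.378, 0.198 → R0 = 5.433
x·lx·mx: 0, 1.122, 2.2, 2.697, 3.92, 3.78, 2.268, 1.386 → Σ = 17.373
T = 17.373 / 5.433 = 3.197681… → 3.198

3.198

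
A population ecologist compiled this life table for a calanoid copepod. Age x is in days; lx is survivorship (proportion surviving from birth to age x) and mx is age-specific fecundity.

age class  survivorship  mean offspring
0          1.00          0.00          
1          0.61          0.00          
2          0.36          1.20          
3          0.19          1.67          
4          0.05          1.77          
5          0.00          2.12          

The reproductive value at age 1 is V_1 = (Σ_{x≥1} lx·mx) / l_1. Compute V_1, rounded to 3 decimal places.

lx·mx for x ≥ 1: 0, 0.432, 0.3173, 0.0885, 0 → sum = 0.8378
V_1 = 0.8378 / l_1 = 0.8378 / 0.61 = 1.373443… → 1.373

1.373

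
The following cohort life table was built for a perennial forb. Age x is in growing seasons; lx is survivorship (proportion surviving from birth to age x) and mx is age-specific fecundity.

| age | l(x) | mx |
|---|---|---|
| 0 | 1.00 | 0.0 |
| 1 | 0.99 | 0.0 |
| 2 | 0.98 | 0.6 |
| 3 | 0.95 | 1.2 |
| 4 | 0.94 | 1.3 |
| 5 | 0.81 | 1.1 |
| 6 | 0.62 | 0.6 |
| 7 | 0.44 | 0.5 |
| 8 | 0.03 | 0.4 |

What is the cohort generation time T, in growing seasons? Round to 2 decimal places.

4.01

lx·mx: 0, 0, 0.588, 1.14, 1.222, 0.891, 0.372, 0.22, 0.012 → R0 = 4.445
x·lx·mx: 0, 0, 1.176, 3.42, 4.888, 4.455, 2.232, 1.54, 0.096 → Σ = 17.807
T = 17.807 / 4.445 = 4.006074… → 4.01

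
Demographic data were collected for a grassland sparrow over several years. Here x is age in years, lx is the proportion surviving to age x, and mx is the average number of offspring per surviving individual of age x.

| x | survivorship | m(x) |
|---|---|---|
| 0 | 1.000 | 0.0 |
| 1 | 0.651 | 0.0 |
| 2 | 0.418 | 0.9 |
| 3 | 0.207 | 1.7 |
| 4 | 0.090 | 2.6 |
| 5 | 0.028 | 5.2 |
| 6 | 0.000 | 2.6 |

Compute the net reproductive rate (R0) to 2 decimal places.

1.11

lx·mx by age: 0, 0, 0.3762, 0.3519, 0.234, 0.1456, 0
R0 = Σ lx·mx = 1.1077 → 1.11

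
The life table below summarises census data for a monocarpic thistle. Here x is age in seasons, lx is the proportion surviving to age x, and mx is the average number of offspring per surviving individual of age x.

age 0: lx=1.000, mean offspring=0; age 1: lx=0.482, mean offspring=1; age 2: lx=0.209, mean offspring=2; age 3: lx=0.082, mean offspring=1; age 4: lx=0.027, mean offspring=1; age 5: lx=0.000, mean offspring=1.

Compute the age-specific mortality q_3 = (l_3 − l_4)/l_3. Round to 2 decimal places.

0.67

q_3 = (l_3 − l_4) / l_3 = (0.082 − 0.027) / 0.082
     = 0.055 / 0.082 = 0.670732… → 0.67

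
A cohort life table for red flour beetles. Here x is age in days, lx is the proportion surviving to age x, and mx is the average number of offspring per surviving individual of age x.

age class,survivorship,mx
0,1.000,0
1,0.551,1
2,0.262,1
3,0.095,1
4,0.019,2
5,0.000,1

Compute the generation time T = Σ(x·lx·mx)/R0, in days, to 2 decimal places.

lx·mx: 0, 0.551, 0.262, 0.095, 0.038, 0 → R0 = 0.946
x·lx·mx: 0, 0.551, 0.524, 0.285, 0.152, 0 → Σ = 1.512
T = 1.512 / 0.946 = 1.598309… → 1.60

1.60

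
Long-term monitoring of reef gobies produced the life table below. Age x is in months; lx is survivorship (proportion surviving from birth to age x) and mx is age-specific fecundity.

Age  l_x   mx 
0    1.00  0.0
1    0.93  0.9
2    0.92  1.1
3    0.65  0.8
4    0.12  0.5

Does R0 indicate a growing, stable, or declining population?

R0 = Σ lx·mx = 0 + 0.837 + 1.012 + 0.52 + 0.06 = 2.429
R0 > 1, so the population is growing.

growing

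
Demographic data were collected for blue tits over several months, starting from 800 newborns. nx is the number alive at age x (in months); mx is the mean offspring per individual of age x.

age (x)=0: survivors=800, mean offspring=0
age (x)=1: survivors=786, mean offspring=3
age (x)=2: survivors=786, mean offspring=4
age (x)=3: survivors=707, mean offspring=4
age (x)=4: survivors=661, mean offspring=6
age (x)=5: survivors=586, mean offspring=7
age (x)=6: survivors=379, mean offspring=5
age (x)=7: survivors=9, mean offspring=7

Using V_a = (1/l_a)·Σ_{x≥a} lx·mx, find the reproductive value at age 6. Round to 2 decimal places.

lx = nx/n0 = nx/800: 1, 0.9825, 0.9825, 0.88375, 0.82625, 0.7325, 0.47375, 0.01125
lx·mx for x ≥ 6: 2.36875, 0.07875 → sum = 2.4475
V_6 = 2.4475 / l_6 = 2.4475 / 0.47375 = 5.166227… → 5.17

5.17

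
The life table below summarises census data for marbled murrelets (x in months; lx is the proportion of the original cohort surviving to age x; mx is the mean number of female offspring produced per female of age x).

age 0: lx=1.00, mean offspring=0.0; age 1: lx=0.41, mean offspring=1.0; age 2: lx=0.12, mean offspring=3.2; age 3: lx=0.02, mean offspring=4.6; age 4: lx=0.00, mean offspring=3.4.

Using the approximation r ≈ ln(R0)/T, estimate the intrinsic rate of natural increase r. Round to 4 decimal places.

-0.0738

R0 = Σ lx·mx = 0 + 0.41 + 0.384 + 0.092 + 0 = 0.886
Σ x·lx·mx = 1.454; T = 1.454/0.886 = 1.64108…
r ≈ ln(R0)/T = ln(0.886)/1.64108… = -0.073755… → -0.0738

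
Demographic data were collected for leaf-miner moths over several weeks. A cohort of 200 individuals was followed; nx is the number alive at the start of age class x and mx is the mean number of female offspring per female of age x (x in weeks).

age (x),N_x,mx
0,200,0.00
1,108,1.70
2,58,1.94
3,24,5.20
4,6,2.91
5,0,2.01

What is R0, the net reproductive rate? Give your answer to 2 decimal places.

2.19

lx = nx/n0 = nx/200: 1, 0.54, 0.29, 0.12, 0.03, 0
lx·mx by age: 0, 0.918, 0.5626, 0.624, 0.0873, 0
R0 = Σ lx·mx = 2.1919 → 2.19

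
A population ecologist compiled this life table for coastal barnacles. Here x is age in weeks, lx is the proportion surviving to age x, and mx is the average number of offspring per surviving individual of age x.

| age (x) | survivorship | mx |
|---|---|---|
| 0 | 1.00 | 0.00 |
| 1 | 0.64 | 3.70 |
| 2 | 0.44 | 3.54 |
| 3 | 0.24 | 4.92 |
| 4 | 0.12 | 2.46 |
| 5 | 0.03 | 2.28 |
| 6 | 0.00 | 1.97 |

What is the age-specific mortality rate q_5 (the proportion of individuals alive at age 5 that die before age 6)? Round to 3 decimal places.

1.000

q_5 = (l_5 − l_6) / l_5 = (0.03 − 0) / 0.03
     = 0.03 / 0.03 = 1 → 1.000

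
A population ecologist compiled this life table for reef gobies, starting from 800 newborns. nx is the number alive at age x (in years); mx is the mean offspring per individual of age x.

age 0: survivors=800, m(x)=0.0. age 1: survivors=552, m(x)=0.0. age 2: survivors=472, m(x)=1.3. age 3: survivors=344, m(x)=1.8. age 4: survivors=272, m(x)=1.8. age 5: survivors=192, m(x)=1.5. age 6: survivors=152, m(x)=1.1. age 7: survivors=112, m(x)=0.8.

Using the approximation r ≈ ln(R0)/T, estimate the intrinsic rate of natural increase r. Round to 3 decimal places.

0.291

lx = nx/n0 = nx/800: 1, 0.69, 0.59, 0.43, 0.34, 0.24, 0.19, 0.14
R0 = Σ lx·mx = 0 + 0 + 0.767 + 0.774 + 0.612 + 0.36 + 0.209 + 0.112 = 2.834
Σ x·lx·mx = 10.142; T = 10.142/2.834 = 3.57869…
r ≈ ln(R0)/T = ln(2.834)/3.57869… = 0.29108… → 0.291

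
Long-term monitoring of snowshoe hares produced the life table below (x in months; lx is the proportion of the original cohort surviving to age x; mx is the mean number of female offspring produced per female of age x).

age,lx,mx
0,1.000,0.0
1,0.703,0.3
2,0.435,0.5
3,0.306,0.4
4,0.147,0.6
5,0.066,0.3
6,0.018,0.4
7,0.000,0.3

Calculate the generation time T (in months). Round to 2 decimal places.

lx·mx: 0, 0.2109, 0.2175, 0.1224, 0.0882, 0.0198, 0.0072, 0 → R0 = 0.666
x·lx·mx: 0, 0.2109, 0.435, 0.3672, 0.3528, 0.099, 0.0432, 0 → Σ = 1.5081
T = 1.5081 / 0.666 = 2.264414… → 2.26

2.26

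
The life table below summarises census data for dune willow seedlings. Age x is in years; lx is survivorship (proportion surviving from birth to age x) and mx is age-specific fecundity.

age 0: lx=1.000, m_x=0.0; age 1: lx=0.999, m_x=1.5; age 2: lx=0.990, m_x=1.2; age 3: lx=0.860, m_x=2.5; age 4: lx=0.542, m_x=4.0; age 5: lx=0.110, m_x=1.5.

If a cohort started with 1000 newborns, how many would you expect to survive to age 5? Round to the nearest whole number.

Expected survivors = N0 · l_5 = 1000 × 0.110 = 110 → 110

110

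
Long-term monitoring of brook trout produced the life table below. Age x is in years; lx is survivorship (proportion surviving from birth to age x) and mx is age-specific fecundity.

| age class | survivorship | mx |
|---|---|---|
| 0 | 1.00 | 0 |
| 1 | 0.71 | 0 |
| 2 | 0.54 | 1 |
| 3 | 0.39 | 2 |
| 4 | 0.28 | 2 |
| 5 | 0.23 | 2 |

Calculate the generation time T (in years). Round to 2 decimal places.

3.40

lx·mx: 0, 0, 0.54, 0.78, 0.56, 0.46 → R0 = 2.34
x·lx·mx: 0, 0, 1.08, 2.34, 2.24, 2.3 → Σ = 7.96
T = 7.96 / 2.34 = 3.401709… → 3.40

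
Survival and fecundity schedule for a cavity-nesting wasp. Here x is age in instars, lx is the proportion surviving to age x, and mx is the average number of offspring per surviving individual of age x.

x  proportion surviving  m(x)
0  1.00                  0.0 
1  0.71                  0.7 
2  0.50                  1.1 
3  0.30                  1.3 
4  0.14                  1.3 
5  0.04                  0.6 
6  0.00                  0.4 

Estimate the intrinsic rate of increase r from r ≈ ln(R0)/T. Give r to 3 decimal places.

R0 = Σ lx·mx = 0 + 0.497 + 0.55 + 0.39 + 0.182 + 0.024 + 0 = 1.643
Σ x·lx·mx = 3.615; T = 3.615/1.643 = 2.20024…
r ≈ ln(R0)/T = ln(1.643)/2.20024… = 0.22567… → 0.226

0.226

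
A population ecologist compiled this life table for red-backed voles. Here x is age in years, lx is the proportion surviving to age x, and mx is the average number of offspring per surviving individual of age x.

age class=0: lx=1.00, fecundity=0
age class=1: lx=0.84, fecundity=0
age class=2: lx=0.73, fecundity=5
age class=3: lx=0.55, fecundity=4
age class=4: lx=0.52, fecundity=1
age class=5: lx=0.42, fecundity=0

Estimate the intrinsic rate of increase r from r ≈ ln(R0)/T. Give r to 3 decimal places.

R0 = Σ lx·mx = 0 + 0 + 3.65 + 2.2 + 0.52 + 0 = 6.37
Σ x·lx·mx = 15.98; T = 15.98/6.37 = 2.50863…
r ≈ ln(R0)/T = ln(6.37)/2.50863… = 0.73809… → 0.738

0.738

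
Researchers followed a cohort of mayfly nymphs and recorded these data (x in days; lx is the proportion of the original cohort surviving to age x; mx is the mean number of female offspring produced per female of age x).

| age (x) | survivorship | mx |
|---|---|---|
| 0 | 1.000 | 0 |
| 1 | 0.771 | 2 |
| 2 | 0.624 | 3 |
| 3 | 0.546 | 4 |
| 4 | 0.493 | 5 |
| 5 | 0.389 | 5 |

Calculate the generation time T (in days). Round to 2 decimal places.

3.14

lx·mx: 0, 1.542, 1.872, 2.184, 2.465, 1.945 → R0 = 10.008
x·lx·mx: 0, 1.542, 3.744, 6.552, 9.86, 9.725 → Σ = 31.423
T = 31.423 / 10.008 = 3.139788… → 3.14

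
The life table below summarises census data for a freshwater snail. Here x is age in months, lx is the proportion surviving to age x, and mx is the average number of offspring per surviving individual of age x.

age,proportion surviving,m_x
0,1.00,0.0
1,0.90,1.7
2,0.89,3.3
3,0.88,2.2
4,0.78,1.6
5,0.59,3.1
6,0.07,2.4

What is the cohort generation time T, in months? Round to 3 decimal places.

lx·mx: 0, 1.53, 2.937, 1.936, 1.248, 1.829, 0.168 → R0 = 9.648
x·lx·mx: 0, 1.53, 5.874, 5.808, 4.992, 9.145, 1.008 → Σ = 28.357
T = 28.357 / 9.648 = 2.939158… → 2.939

2.939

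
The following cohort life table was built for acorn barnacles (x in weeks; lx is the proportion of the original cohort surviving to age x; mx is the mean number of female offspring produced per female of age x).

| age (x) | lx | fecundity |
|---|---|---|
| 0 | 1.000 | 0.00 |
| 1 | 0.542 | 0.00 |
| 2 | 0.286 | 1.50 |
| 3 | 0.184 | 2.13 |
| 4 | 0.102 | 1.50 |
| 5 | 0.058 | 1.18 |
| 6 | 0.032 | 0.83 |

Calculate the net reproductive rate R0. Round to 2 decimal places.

lx·mx by age: 0, 0, 0.429, 0.39192, 0.153, 0.06844, 0.02656
R0 = Σ lx·mx = 1.06892 → 1.07

1.07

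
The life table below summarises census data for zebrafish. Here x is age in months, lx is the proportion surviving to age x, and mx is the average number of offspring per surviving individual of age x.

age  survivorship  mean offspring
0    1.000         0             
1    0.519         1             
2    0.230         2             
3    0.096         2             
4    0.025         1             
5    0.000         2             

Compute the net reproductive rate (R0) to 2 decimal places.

1.20

lx·mx by age: 0, 0.519, 0.46, 0.192, 0.025, 0
R0 = Σ lx·mx = 1.196 → 1.20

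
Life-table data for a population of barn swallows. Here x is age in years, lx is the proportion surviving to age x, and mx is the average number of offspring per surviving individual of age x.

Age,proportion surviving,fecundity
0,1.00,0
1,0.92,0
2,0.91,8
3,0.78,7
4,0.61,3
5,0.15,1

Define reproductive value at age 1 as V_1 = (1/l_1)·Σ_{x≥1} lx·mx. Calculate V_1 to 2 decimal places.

lx·mx for x ≥ 1: 0, 7.28, 5.46, 1.83, 0.15 → sum = 14.72
V_1 = 14.72 / l_1 = 14.72 / 0.92 = 16 → 16.00

16.00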